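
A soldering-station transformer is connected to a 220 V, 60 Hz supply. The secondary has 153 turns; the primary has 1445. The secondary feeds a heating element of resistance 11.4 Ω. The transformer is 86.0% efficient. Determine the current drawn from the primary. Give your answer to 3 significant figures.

I_p ≈ 0.252 A

V_s = 220 × 153/1445 = 23.294 V.
I_s = V_s/R = 23.294/11.4 = 2.0433 A.
P_out = V_s I_s = 23.294 × 2.0433 = 47.598 W.
P_in = P_out/η = 47.598/0.860 = 55.346 W.
I_p = P_in/V_p = 55.346/220 = 0.252 A.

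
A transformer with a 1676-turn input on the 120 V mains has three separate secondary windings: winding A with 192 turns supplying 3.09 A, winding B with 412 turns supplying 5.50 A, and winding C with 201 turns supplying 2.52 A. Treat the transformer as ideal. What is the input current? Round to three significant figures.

V_A = 120 × 192/1676 = 13.747 V; V_B = 120 × 412/1676 = 29.499 V; V_C = 120 × 201/1676 = 14.391 V.
P_out = V_A I_A + V_B I_B + V_C I_C = 13.747×3.09 + 29.499×5.50 + 14.391×2.52 = 42.478 + 162.24 + 36.266 = 240.99 W.
Ideal ⇒ P_in = P_out, so I_in = P_out/V_in = 240.99/120 = 2.01 A.

I_in ≈ 2.01 A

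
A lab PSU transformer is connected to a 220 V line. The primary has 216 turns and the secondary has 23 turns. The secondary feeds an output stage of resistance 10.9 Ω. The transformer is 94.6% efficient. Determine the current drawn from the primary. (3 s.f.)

I_p ≈ 0.242 A

V_s = 220 × 23/216 = 23.426 V.
I_s = V_s/R = 23.426/10.9 = 2.1492 A.
P_out = V_s I_s = 23.426 × 2.1492 = 50.346 W.
P_in = P_out/η = 50.346/0.946 = 53.220 W.
I_p = P_in/V_p = 53.220/220 = 0.242 A.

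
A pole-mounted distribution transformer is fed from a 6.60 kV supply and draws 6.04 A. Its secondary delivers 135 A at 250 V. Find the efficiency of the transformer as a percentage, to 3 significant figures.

η ≈ 84.7%

P_in = 6600 × 6.04 = 39864.0 W.
P_out = 250 × 135 = 33750.0 W.
η = P_out/P_in = 33750.0/39864.0 = 0.847.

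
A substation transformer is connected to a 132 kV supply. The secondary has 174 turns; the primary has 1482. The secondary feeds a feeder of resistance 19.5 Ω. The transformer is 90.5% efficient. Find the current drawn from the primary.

V_s = 132000 × 174/1482 = 15498 V.
I_s = V_s/R = 15498/19.5 = 794.77 A.
P_out = V_s I_s = 15498 × 794.77 = 1.2317×10^7 W.
P_in = P_out/η = 1.2317×10^7/0.905 = 1.3610×10^7 W.
I_p = P_in/V_p = 1.3610×10^7/132000 = 103 A.

I_p ≈ 103 A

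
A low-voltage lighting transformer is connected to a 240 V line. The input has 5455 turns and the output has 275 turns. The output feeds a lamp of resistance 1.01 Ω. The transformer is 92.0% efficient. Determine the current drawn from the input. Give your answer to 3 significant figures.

I_in ≈ 0.656 A

V_out = 240 × 275/5455 = 12.099 V.
I_out = V_out/R = 12.099/1.01 = 11.979 A.
P_out = V_out I_out = 12.099 × 11.979 = 144.94 W.
P_in = P_out/η = 144.94/0.920 = 157.54 W.
I_in = P_in/V_in = 157.54/240 = 0.656 A.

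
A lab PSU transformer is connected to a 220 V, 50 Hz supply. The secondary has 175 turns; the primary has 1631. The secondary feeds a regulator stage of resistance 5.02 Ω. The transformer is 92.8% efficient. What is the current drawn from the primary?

V_s = 220 × 175/1631 = 23.605 V.
I_s = V_s/R = 23.605/5.02 = 4.7022 A.
P_out = V_s I_s = 23.605 × 4.7022 = 111.00 W.
P_in = P_out/η = 111.00/0.928 = 119.61 W.
I_p = P_in/V_p = 119.61/220 = 0.544 A.

I_p ≈ 0.544 A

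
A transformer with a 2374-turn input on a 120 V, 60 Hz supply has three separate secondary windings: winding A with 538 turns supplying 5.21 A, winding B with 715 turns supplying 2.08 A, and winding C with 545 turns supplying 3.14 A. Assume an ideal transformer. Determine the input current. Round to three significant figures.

V_A = 120 × 538/2374 = 27.195 V; V_B = 120 × 715/2374 = 36.142 V; V_C = 120 × 545/2374 = 27.548 V.
P_out = V_A I_A + V_B I_B + V_C I_C = 27.195×5.21 + 36.142×2.08 + 27.548×3.14 = 141.68 + 75.174 + 86.502 = 303.36 W.
Ideal ⇒ P_in = P_out, so I_in = P_out/V_in = 303.36/120 = 2.53 A.

I_in ≈ 2.53 A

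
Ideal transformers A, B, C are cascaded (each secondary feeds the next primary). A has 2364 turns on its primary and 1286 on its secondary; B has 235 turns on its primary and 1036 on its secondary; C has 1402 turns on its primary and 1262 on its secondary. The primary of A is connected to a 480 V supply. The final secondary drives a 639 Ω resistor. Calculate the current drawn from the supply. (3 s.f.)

Secondary of A: V = 480.00 × 1286/2364 = 261.12 V.
Secondary of B: V = 261.12 × 1036/235 = 1151.1 V.
Secondary of C: V = 1151.1 × 1262/1402 = 1036.2 V.
I_load = 1036.2/639 = 1.6216 A, so P_out = 1036.2 × 1.6216 = 1680.3 W.
All ideal ⇒ P_in = P_out, so I_supply = 1680.3/480 = 3.50 A.

I_supply ≈ 3.50 A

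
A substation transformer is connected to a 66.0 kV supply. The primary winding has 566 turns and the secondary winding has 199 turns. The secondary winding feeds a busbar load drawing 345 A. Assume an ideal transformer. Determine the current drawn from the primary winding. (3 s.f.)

I_p ≈ 121 A

For an ideal transformer I_p N_p = I_s N_s, so I_p = 345 × 199/566 = 121 A.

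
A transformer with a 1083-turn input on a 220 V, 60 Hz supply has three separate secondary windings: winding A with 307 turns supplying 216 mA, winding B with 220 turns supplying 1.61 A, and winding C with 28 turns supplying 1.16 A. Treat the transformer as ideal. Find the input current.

I_in ≈ 0.418 A

V_A = 220 × 307/1083 = 62.364 V; V_B = 220 × 220/1083 = 44.691 V; V_C = 220 × 28/1083 = 5.6879 V.
P_out = V_A I_A + V_B I_B + V_C I_C = 62.364×0.216 + 44.691×1.61 + 5.6879×1.16 = 13.471 + 71.952 + 6.5980 = 92.021 W.
Ideal ⇒ P_in = P_out, so I_in = P_out/V_in = 92.021/220 = 0.418 A.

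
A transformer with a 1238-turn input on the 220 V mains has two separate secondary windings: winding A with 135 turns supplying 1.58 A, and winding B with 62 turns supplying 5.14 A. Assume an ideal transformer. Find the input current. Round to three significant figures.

I_in ≈ 0.430 A

V_A = 220 × 135/1238 = 23.990 V; V_B = 220 × 62/1238 = 11.018 V.
P_out = V_A I_A + V_B I_B = 23.990×1.58 + 11.018×5.14 = 37.905 + 56.631 = 94.536 W.
Ideal ⇒ P_in = P_out, so I_in = P_out/V_in = 94.536/220 = 0.430 A.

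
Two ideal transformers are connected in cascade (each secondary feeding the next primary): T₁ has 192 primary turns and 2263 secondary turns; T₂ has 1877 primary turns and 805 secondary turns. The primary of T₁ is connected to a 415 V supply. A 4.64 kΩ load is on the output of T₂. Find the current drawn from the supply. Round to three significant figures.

After T₁: V = 415.00 × 2263/192 = 4891.4 V.
After T₂: V = 4891.4 × 805/1877 = 2097.8 V.
I_load = 2097.8/4640 = 0.45211 A, so P_out = 2097.8 × 0.45211 = 948.44 W.
All ideal ⇒ P_in = P_out, so I_supply = 948.44/415 = 2.29 A.

I_supply ≈ 2.29 A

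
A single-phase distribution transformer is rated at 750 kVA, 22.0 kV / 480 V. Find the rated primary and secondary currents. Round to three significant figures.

I_p = S/V_p = 750000/22000 = 34.1 A.
I_s = S/V_s = 750000/480 = 1560 A.

I_p ≈ 34.1 A, I_s ≈ 1560 A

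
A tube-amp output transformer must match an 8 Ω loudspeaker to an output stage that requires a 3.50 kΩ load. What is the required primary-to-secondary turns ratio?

Z_p/Z_s = (N_p/N_s)², so N_p/N_s = √(3500/8) = √438 = 20.9.

N_p/N_s ≈ 20.9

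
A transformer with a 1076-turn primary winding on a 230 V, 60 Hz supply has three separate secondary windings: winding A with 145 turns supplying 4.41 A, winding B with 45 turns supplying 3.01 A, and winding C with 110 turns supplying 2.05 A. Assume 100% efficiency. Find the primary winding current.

V_A = 230 × 145/1076 = 30.994 V; V_B = 230 × 45/1076 = 9.6190 V; V_C = 230 × 110/1076 = 23.513 V.
P_out = V_A I_A + V_B I_B + V_C I_C = 30.994×4.41 + 9.6190×3.01 + 23.513×2.05 = 136.69 + 28.953 + 48.202 = 213.84 W.
Ideal ⇒ P_in = P_out, so I_p = P_out/V_p = 213.84/230 = 0.930 A.

I_p ≈ 0.930 A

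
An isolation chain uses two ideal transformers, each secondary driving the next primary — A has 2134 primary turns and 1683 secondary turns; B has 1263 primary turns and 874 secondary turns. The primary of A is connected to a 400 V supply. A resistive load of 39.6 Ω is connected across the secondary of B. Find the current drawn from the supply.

After A: V = 400.00 × 1683/2134 = 315.46 V.
After B: V = 315.46 × 874/1263 = 218.30 V.
I_load = 218.30/39.6 = 5.5127 A, so P_out = 218.30 × 5.5127 = 1203.4 W.
All ideal ⇒ P_in = P_out, so I_supply = 1203.4/400 = 3.01 A.

I_supply ≈ 3.01 A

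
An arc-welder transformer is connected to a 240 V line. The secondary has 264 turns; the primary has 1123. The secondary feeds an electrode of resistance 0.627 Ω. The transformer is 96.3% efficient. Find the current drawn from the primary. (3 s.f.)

I_p ≈ 22.0 A

V_s = 240 × 264/1123 = 56.420 V.
I_s = V_s/R = 56.420/0.627 = 89.985 A.
P_out = V_s I_s = 56.420 × 89.985 = 5077.0 W.
P_in = P_out/η = 5077.0/0.963 = 5272.0 W.
I_p = P_in/V_p = 5272.0/240 = 22.0 A.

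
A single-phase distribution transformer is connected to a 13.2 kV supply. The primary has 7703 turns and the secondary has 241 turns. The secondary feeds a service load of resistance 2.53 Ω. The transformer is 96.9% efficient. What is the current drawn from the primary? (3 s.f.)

I_p ≈ 5.27 A

V_s = 13200 × 241/7703 = 412.98 V.
I_s = V_s/R = 412.98/2.53 = 163.23 A.
P_out = V_s I_s = 412.98 × 163.23 = 67413 W.
P_in = P_out/η = 67413/0.969 = 69569 W.
I_p = P_in/V_p = 69569/13200 = 5.27 A.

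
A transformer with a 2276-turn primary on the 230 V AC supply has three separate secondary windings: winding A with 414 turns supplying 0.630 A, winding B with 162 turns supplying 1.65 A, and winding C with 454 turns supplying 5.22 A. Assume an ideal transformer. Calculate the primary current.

I_p ≈ 1.27 A

V_A = 230 × 414/2276 = 41.837 V; V_B = 230 × 162/2276 = 16.371 V; V_C = 230 × 454/2276 = 45.879 V.
P_out = V_A I_A + V_B I_B + V_C I_C = 41.837×0.630 + 16.371×1.65 + 45.879×5.22 = 26.357 + 27.012 + 239.49 = 292.86 W.
Ideal ⇒ P_in = P_out, so I_p = P_out/V_p = 292.86/230 = 1.27 A.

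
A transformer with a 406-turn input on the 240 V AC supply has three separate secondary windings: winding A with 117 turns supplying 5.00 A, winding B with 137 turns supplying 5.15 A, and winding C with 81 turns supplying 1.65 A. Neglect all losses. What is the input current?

V_A = 240 × 117/406 = 69.163 V; V_B = 240 × 137/406 = 80.985 V; V_C = 240 × 81/406 = 47.882 V.
P_out = V_A I_A + V_B I_B + V_C I_C = 69.163×5.00 + 80.985×5.15 + 47.882×1.65 = 345.81 + 417.07 + 79.005 = 841.89 W.
Ideal ⇒ P_in = P_out, so I_in = P_out/V_in = 841.89/240 = 3.51 A.

I_in ≈ 3.51 A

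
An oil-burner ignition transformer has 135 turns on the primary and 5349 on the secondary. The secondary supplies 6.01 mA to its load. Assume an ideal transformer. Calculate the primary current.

For an ideal transformer I_p/I_s = N_s/N_p, so I_p = 0.00601 × 5349/135 = 0.238 A.

I_p ≈ 0.238 A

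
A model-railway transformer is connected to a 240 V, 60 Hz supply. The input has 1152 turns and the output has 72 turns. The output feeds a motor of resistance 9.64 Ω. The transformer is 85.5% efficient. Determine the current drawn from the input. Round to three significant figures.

V_out = 240 × 72/1152 = 15.000 V.
I_out = V_out/R = 15.000/9.64 = 1.5560 A.
P_out = V_out I_out = 15.000 × 1.5560 = 23.340 W.
P_in = P_out/η = 23.340/0.855 = 27.299 W.
I_in = P_in/V_in = 27.299/240 = 0.114 A.

I_in ≈ 0.114 A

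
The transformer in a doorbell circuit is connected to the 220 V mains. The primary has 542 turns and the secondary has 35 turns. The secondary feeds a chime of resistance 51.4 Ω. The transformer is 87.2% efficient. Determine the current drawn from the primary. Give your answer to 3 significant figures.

V_s = 220 × 35/542 = 14.207 V.
I_s = V_s/R = 14.207/51.4 = 0.27639 A.
P_out = V_s I_s = 14.207 × 0.27639 = 3.9266 W.
P_in = P_out/η = 3.9266/0.872 = 4.5030 W.
I_p = P_in/V_p = 4.5030/220 = 0.0205 A.

I_p ≈ 0.0205 A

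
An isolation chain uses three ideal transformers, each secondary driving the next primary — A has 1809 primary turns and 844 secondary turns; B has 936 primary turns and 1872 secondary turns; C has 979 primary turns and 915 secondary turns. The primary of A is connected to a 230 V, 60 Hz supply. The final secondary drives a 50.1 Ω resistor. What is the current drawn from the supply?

After A: V = 230.00 × 844/1809 = 107.31 V.
After B: V = 107.31 × 1872/936 = 214.62 V.
After C: V = 214.62 × 915/979 = 200.59 V.
I_load = 200.59/50.1 = 4.0037 A, so P_out = 200.59 × 4.0037 = 803.09 W.
All ideal ⇒ P_in = P_out, so I_supply = 803.09/230 = 3.49 A.

I_supply ≈ 3.49 A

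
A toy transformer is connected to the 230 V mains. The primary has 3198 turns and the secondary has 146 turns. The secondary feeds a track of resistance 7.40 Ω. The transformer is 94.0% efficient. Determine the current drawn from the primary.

I_p ≈ 0.0689 A

V_s = 230 × 146/3198 = 10.500 V.
I_s = V_s/R = 10.500/7.40 = 1.4190 A.
P_out = V_s I_s = 10.500 × 1.4190 = 14.900 W.
P_in = P_out/η = 14.900/0.940 = 15.851 W.
I_p = P_in/V_p = 15.851/230 = 0.0689 A.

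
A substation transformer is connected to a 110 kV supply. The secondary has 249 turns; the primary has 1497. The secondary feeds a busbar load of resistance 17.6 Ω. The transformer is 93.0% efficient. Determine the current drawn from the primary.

I_p ≈ 186 A

V_s = 110000 × 249/1497 = 18297 V.
I_s = V_s/R = 18297/17.6 = 1039.6 A.
P_out = V_s I_s = 18297 × 1039.6 = 1.9021×10^7 W.
P_in = P_out/η = 1.9021×10^7/0.930 = 2.0452×10^7 W.
I_p = P_in/V_p = 2.0452×10^7/110000 = 186 A.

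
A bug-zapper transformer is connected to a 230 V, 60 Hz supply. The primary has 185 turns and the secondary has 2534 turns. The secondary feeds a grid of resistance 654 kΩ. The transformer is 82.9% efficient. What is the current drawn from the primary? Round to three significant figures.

I_p ≈ 0.0796 A

V_s = 230 × 2534/185 = 3150.4 V.
I_s = V_s/R = 3150.4/654000 = 0.0048171 A.
P_out = V_s I_s = 3150.4 × 0.0048171 = 15.176 W.
P_in = P_out/η = 15.176/0.829 = 18.306 W.
I_p = P_in/V_p = 18.306/230 = 0.0796 A.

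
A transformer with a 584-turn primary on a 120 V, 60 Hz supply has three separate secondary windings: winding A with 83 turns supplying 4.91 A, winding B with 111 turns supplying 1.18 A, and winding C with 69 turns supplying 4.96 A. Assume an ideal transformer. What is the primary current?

V_A = 120 × 83/584 = 17.055 V; V_B = 120 × 111/584 = 22.808 V; V_C = 120 × 69/584 = 14.178 V.
P_out = V_A I_A + V_B I_B + V_C I_C = 17.055×4.91 + 22.808×1.18 + 14.178×4.96 = 83.739 + 26.914 + 70.323 = 180.98 W.
Ideal ⇒ P_in = P_out, so I_p = P_out/V_p = 180.98/120 = 1.51 A.

I_p ≈ 1.51 A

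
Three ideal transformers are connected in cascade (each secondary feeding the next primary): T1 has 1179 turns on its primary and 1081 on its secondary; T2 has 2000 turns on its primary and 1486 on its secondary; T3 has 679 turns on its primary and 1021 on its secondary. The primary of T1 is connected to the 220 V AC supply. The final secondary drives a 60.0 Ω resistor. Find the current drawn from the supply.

I_supply ≈ 3.85 A

After T1: V = 220.00 × 1081/1179 = 201.71 V.
After T2: V = 201.71 × 1486/2000 = 149.87 V.
After T3: V = 149.87 × 1021/679 = 225.36 V.
I_load = 225.36/60.0 = 3.7560 A, so P_out = 225.36 × 3.7560 = 846.46 W.
All ideal ⇒ P_in = P_out, so I_supply = 846.46/220 = 3.85 A.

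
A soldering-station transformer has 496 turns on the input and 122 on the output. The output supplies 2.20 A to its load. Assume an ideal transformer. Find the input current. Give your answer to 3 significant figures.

I_in ≈ 0.541 A

For an ideal transformer I_in/I_out = N_out/N_in, so I_in = 2.20 × 122/496 = 0.541 A.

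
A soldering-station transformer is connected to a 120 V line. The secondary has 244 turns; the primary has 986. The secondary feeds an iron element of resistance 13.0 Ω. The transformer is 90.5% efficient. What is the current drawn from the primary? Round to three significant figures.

I_p ≈ 0.625 A

V_s = 120 × 244/986 = 29.696 V.
I_s = V_s/R = 29.696/13.0 = 2.2843 A.
P_out = V_s I_s = 29.696 × 2.2843 = 67.834 W.
P_in = P_out/η = 67.834/0.905 = 74.954 W.
I_p = P_in/V_p = 74.954/120 = 0.625 A.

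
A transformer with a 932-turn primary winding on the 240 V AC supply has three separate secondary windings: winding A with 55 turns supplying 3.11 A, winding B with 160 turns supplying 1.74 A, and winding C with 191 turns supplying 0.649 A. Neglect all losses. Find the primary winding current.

I_p ≈ 0.615 A

V_A = 240 × 55/932 = 14.163 V; V_B = 240 × 160/932 = 41.202 V; V_C = 240 × 191/932 = 49.185 V.
P_out = V_A I_A + V_B I_B + V_C I_C = 14.163×3.11 + 41.202×1.74 + 49.185×0.649 = 44.047 + 71.691 + 31.921 = 147.66 W.
Ideal ⇒ P_in = P_out, so I_p = P_out/V_p = 147.66/240 = 0.615 A.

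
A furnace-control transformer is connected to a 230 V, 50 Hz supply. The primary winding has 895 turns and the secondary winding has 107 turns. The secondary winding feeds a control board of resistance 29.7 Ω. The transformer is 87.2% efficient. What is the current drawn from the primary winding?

V_s = 230 × 107/895 = 27.497 V.
I_s = V_s/R = 27.497/29.7 = 0.92583 A.
P_out = V_s I_s = 27.497 × 0.92583 = 25.458 W.
P_in = P_out/η = 25.458/0.872 = 29.195 W.
I_p = P_in/V_p = 29.195/230 = 0.127 A.

I_p ≈ 0.127 A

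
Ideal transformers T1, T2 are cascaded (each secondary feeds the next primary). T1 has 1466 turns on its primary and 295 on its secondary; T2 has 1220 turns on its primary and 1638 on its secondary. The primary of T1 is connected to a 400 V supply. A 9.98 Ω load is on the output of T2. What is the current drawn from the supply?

Secondary of T1: V = 400.00 × 295/1466 = 80.491 V.
Secondary of T2: V = 80.491 × 1638/1220 = 108.07 V.
I_load = 108.07/9.98 = 10.829 A, so P_out = 108.07 × 10.829 = 1170.2 W.
All ideal ⇒ P_in = P_out, so I_supply = 1170.2/400 = 2.93 A.

I_supply ≈ 2.93 A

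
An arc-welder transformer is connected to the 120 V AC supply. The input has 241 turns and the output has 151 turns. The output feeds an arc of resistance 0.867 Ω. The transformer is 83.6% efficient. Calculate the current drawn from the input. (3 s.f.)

V_out = 120 × 151/241 = 75.187 V.
I_out = V_out/R = 75.187/0.867 = 86.721 A.
P_out = V_out I_out = 75.187 × 86.721 = 6520.2 W.
P_in = P_out/η = 6520.2/0.836 = 7799.3 W.
I_in = P_in/V_in = 7799.3/120 = 65.0 A.

I_in ≈ 65.0 A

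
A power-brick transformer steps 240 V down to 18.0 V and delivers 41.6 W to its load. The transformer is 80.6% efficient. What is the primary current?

P_in = P_out/η = 41.6/0.806 = 51.613 W.
I_p = P_in/V_p = 51.613/240 = 0.215 A.

I_p ≈ 0.215 A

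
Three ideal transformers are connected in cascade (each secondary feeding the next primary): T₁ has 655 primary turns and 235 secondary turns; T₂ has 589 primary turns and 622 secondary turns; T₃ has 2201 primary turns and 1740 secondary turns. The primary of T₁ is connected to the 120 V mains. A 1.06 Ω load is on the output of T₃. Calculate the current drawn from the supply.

I_supply ≈ 10.2 A

After T₁: V = 120.00 × 235/655 = 43.053 V.
After T₂: V = 43.053 × 622/589 = 45.466 V.
After T₃: V = 45.466 × 1740/2201 = 35.943 V.
I_load = 35.943/1.06 = 33.908 A, so P_out = 35.943 × 33.908 = 1218.8 W.
All ideal ⇒ P_in = P_out, so I_supply = 1218.8/120 = 10.2 A.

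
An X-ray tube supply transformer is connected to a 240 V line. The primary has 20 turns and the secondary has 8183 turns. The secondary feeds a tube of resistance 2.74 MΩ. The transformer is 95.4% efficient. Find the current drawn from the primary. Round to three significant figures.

I_p ≈ 15.4 A

V_s = 240 × 8183/20 = 98196 V.
I_s = V_s/R = 98196/(2.74×10^6) = 0.035838 A.
P_out = V_s I_s = 98196 × 0.035838 = 3519.1 W.
P_in = P_out/η = 3519.1/0.954 = 3688.8 W.
I_p = P_in/V_p = 3688.8/240 = 15.4 A.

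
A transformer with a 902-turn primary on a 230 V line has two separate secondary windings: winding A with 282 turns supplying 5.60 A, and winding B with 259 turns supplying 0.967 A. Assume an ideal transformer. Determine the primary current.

V_A = 230 × 282/902 = 71.907 V; V_B = 230 × 259/902 = 66.042 V.
P_out = V_A I_A + V_B I_B = 71.907×5.60 + 66.042×0.967 = 402.68 + 63.863 = 466.54 W.
Ideal ⇒ P_in = P_out, so I_p = P_out/V_p = 466.54/230 = 2.03 A.

I_p ≈ 2.03 A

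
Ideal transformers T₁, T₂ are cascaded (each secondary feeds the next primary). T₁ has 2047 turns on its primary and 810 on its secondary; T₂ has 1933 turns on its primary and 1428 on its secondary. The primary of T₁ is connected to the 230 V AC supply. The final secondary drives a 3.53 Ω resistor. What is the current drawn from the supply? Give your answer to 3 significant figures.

After T₁: V = 230.00 × 810/2047 = 91.011 V.
After T₂: V = 91.011 × 1428/1933 = 67.234 V.
I_load = 67.234/3.53 = 19.047 A, so P_out = 67.234 × 19.047 = 1280.6 W.
All ideal ⇒ P_in = P_out, so I_supply = 1280.6/230 = 5.57 A.

I_supply ≈ 5.57 A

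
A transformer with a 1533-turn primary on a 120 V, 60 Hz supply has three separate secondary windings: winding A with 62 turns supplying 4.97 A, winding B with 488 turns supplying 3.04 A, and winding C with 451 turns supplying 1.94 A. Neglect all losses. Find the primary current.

I_p ≈ 1.74 A

V_A = 120 × 62/1533 = 4.8532 V; V_B = 120 × 488/1533 = 38.200 V; V_C = 120 × 451/1533 = 35.303 V.
P_out = V_A I_A + V_B I_B + V_C I_C = 4.8532×4.97 + 38.200×3.04 + 35.303×1.94 = 24.121 + 116.13 + 68.488 = 208.74 W.
Ideal ⇒ P_in = P_out, so I_p = P_out/V_p = 208.74/120 = 1.74 A.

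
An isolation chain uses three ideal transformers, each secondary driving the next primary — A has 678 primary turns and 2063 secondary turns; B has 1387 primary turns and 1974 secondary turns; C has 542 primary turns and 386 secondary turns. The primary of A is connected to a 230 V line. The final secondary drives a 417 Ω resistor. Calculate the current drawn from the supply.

Secondary of A: V = 230.00 × 2063/678 = 699.84 V.
Secondary of B: V = 699.84 × 1974/1387 = 996.02 V.
Secondary of C: V = 996.02 × 386/542 = 709.34 V.
I_load = 709.34/417 = 1.7011 A, so P_out = 709.34 × 1.7011 = 1206.6 W.
All ideal ⇒ P_in = P_out, so I_supply = 1206.6/230 = 5.25 A.

I_supply ≈ 5.25 A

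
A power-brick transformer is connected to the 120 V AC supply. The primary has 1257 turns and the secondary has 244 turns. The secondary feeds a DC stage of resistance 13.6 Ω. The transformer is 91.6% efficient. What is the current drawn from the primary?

I_p ≈ 0.363 A

V_s = 120 × 244/1257 = 23.294 V.
I_s = V_s/R = 23.294/13.6 = 1.7128 A.
P_out = V_s I_s = 23.294 × 1.7128 = 39.896 W.
P_in = P_out/η = 39.896/0.916 = 43.555 W.
I_p = P_in/V_p = 43.555/120 = 0.363 A.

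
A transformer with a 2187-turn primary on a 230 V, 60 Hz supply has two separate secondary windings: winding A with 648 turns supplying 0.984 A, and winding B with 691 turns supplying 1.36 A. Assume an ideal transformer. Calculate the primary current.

I_p ≈ 0.721 A

V_A = 230 × 648/2187 = 68.148 V; V_B = 230 × 691/2187 = 72.670 V.
P_out = V_A I_A + V_B I_B = 68.148×0.984 + 72.670×1.36 = 67.058 + 98.832 = 165.89 W.
Ideal ⇒ P_in = P_out, so I_p = P_out/V_p = 165.89/230 = 0.721 A.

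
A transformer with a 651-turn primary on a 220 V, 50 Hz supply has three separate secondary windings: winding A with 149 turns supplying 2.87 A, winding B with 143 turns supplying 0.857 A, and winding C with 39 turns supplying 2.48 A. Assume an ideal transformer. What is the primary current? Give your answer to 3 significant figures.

V_A = 220 × 149/651 = 50.353 V; V_B = 220 × 143/651 = 48.326 V; V_C = 220 × 39/651 = 13.180 V.
P_out = V_A I_A + V_B I_B + V_C I_C = 50.353×2.87 + 48.326×0.857 + 13.180×2.48 = 144.51 + 41.415 + 32.686 = 218.61 W.
Ideal ⇒ P_in = P_out, so I_p = P_out/V_p = 218.61/220 = 0.994 A.

I_p ≈ 0.994 A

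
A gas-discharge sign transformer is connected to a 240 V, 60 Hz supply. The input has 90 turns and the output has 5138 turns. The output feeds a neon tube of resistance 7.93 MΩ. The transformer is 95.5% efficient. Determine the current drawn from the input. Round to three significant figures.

I_in ≈ 0.103 A

V_out = 240 × 5138/90 = 13701 V.
I_out = V_out/R = 13701/(7.93×10^6) = 0.0017278 A.
P_out = V_out I_out = 13701 × 0.0017278 = 23.673 W.
P_in = P_out/η = 23.673/0.955 = 24.788 W.
I_in = P_in/V_in = 24.788/240 = 0.103 A.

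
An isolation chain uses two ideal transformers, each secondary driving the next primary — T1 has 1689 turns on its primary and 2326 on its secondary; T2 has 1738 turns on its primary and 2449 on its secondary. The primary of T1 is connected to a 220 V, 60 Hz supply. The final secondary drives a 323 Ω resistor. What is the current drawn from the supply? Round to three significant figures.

I_supply ≈ 2.56 A

Secondary of T1: V = 220.00 × 2326/1689 = 302.97 V.
Secondary of T2: V = 302.97 × 2449/1738 = 426.92 V.
I_load = 426.92/323 = 1.3217 A, so P_out = 426.92 × 1.3217 = 564.26 W.
All ideal ⇒ P_in = P_out, so I_supply = 564.26/220 = 2.56 A.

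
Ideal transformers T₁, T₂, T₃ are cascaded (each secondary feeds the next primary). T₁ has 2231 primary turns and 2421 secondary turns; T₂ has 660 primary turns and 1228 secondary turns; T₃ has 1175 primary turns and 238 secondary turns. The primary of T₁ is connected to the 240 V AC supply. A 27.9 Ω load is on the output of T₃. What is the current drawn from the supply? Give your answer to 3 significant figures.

I_supply ≈ 1.44 A

After T₁: V = 240.00 × 2421/2231 = 260.44 V.
After T₂: V = 260.44 × 1228/660 = 484.57 V.
After T₃: V = 484.57 × 238/1175 = 98.152 V.
I_load = 98.152/27.9 = 3.5180 A, so P_out = 98.152 × 3.5180 = 345.30 W.
All ideal ⇒ P_in = P_out, so I_supply = 345.30/240 = 1.44 A.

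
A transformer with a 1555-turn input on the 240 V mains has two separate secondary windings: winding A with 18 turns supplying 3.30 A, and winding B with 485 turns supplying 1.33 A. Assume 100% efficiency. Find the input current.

I_in ≈ 0.453 A

V_A = 240 × 18/1555 = 2.7781 V; V_B = 240 × 485/1555 = 74.855 V.
P_out = V_A I_A + V_B I_B = 2.7781×3.30 + 74.855×1.33 = 9.1678 + 99.558 = 108.73 W.
Ideal ⇒ P_in = P_out, so I_in = P_out/V_in = 108.73/240 = 0.453 A.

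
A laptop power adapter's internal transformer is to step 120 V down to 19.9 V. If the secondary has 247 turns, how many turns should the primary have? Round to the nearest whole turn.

N_p/N_s = V_p/V_s, so N_p = 247 × 120/19.9 = 1489.4 ≈ 1489 turns.

N_p = 1489 turns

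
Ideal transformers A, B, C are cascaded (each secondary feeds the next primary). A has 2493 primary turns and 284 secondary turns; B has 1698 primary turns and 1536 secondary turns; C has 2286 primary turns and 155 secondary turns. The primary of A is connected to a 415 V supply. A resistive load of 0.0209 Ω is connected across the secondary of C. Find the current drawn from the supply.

Secondary of A: V = 415.00 × 284/2493 = 47.276 V.
Secondary of B: V = 47.276 × 1536/1698 = 42.766 V.
Secondary of C: V = 42.766 × 155/2286 = 2.8997 V.
I_load = 2.8997/0.0209 = 138.74 A, so P_out = 2.8997 × 138.74 = 402.31 W.
All ideal ⇒ P_in = P_out, so I_supply = 402.31/415 = 0.969 A.

I_supply ≈ 0.969 A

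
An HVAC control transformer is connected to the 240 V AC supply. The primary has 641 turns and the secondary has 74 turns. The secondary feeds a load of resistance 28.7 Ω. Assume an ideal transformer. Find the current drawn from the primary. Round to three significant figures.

I_p ≈ 0.111 A

V_s = V_p × N_s/N_p = 240 × 74/641 = 27.707 V.
I_s = V_s/R = 27.707/28.7 = 0.96539 A.
For an ideal transformer I_p N_p = I_s N_s, so I_p = 0.96539 × 74/641 = 0.111 A.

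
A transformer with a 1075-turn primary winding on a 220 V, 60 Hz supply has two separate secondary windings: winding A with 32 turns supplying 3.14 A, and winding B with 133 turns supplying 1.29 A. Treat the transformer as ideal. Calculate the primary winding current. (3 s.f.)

I_p ≈ 0.253 A

V_A = 220 × 32/1075 = 6.5488 V; V_B = 220 × 133/1075 = 27.219 V.
P_out = V_A I_A + V_B I_B = 6.5488×3.14 + 27.219×1.29 = 20.563 + 35.112 = 55.675 W.
Ideal ⇒ P_in = P_out, so I_p = P_out/V_p = 55.675/220 = 0.253 A.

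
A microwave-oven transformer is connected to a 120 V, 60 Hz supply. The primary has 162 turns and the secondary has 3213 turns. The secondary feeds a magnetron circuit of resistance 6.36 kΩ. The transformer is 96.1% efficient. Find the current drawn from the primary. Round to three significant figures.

I_p ≈ 7.72 A

V_s = 120 × 3213/162 = 2380.0 V.
I_s = V_s/R = 2380.0/6360 = 0.37421 A.
P_out = V_s I_s = 2380.0 × 0.37421 = 890.63 W.
P_in = P_out/η = 890.63/0.961 = 926.77 W.
I_p = P_in/V_p = 926.77/120 = 7.72 A.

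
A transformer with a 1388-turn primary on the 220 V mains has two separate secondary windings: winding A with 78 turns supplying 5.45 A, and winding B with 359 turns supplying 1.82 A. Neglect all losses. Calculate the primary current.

I_p ≈ 0.777 A

V_A = 220 × 78/1388 = 12.363 V; V_B = 220 × 359/1388 = 56.902 V.
P_out = V_A I_A + V_B I_B = 12.363×5.45 + 56.902×1.82 = 67.379 + 103.56 = 170.94 W.
Ideal ⇒ P_in = P_out, so I_p = P_out/V_p = 170.94/220 = 0.777 A.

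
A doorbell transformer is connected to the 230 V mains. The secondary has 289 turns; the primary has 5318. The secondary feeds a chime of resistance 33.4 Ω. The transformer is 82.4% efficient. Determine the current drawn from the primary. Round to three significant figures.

V_s = 230 × 289/5318 = 12.499 V.
I_s = V_s/R = 12.499/33.4 = 0.37422 A.
P_out = V_s I_s = 12.499 × 0.37422 = 4.6774 W.
P_in = P_out/η = 4.6774/0.824 = 5.6765 W.
I_p = P_in/V_p = 5.6765/230 = 0.0247 A.

I_p ≈ 0.0247 A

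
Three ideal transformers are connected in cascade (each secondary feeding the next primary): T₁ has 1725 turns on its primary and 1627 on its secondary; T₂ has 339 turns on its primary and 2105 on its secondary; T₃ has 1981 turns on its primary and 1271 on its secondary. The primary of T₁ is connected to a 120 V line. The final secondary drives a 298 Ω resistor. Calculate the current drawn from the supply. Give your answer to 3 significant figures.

I_supply ≈ 5.69 A

Secondary of T₁: V = 120.00 × 1627/1725 = 113.18 V.
Secondary of T₂: V = 113.18 × 2105/339 = 702.80 V.
Secondary of T₃: V = 702.80 × 1271/1981 = 450.91 V.
I_load = 450.91/298 = 1.5131 A, so P_out = 450.91 × 1.5131 = 682.29 W.
All ideal ⇒ P_in = P_out, so I_supply = 682.29/120 = 5.69 A.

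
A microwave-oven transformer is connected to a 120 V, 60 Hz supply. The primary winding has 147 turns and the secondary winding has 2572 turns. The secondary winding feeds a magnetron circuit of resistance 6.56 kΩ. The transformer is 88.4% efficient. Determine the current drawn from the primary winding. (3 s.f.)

V_s = 120 × 2572/147 = 2099.6 V.
I_s = V_s/R = 2099.6/6560 = 0.32006 A.
P_out = V_s I_s = 2099.6 × 0.32006 = 671.99 W.
P_in = P_out/η = 671.99/0.884 = 760.18 W.
I_p = P_in/V_p = 760.18/120 = 6.33 A.

I_p ≈ 6.33 A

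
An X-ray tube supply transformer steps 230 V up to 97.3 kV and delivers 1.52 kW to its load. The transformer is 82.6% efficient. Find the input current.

P_in = P_out/η = 1520/0.826 = 1840.2 W.
I_in = P_in/V_in = 1840.2/230 = 8.00 A.

I_in ≈ 8.00 A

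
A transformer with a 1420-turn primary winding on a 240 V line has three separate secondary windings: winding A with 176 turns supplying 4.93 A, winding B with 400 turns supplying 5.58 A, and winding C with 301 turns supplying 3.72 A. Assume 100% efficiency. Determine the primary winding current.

I_p ≈ 2.97 A

V_A = 240 × 176/1420 = 29.746 V; V_B = 240 × 400/1420 = 67.606 V; V_C = 240 × 301/1420 = 50.873 V.
P_out = V_A I_A + V_B I_B + V_C I_C = 29.746×4.93 + 67.606×5.58 + 50.873×3.72 = 146.65 + 377.24 + 189.25 = 713.14 W.
Ideal ⇒ P_in = P_out, so I_p = P_out/V_p = 713.14/240 = 2.97 A.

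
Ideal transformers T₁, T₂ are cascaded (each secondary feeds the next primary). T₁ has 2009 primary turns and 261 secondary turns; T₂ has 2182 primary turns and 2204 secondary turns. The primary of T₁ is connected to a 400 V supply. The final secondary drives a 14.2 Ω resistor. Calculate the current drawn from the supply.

After T₁: V = 400.00 × 261/2009 = 51.966 V.
After T₂: V = 51.966 × 2204/2182 = 52.490 V.
I_load = 52.490/14.2 = 3.6965 A, so P_out = 52.490 × 3.6965 = 194.03 W.
All ideal ⇒ P_in = P_out, so I_supply = 194.03/400 = 0.485 A.

I_supply ≈ 0.485 A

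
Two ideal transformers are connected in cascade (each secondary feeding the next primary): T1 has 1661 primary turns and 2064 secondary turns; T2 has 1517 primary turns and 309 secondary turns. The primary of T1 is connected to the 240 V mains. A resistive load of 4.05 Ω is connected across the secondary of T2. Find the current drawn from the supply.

After T1: V = 240.00 × 2064/1661 = 298.23 V.
After T2: V = 298.23 × 309/1517 = 60.747 V.
I_load = 60.747/4.05 = 14.999 A, so P_out = 60.747 × 14.999 = 911.16 W.
All ideal ⇒ P_in = P_out, so I_supply = 911.16/240 = 3.80 A.

I_supply ≈ 3.80 A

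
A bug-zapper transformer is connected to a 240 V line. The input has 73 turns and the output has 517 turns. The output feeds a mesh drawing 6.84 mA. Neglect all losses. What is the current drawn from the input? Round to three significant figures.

For an ideal transformer I_in N_in = I_out N_out, so I_in = 0.00684 × 517/73 = 0.0484 A.

I_in ≈ 0.0484 A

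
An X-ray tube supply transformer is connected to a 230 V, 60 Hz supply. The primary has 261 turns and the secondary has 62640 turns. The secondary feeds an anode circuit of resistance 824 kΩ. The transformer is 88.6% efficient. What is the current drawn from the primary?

I_p ≈ 18.1 A

V_s = 230 × 62640/261 = 55200 V.
I_s = V_s/R = 55200/824000 = 0.066990 A.
P_out = V_s I_s = 55200 × 0.066990 = 3697.9 W.
P_in = P_out/η = 3697.9/0.886 = 4173.7 W.
I_p = P_in/V_p = 4173.7/230 = 18.1 A.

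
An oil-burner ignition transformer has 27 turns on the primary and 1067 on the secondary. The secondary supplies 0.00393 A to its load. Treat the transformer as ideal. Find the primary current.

For an ideal transformer I_p/I_s = N_s/N_p, so I_p = 0.00393 × 1067/27 = 0.155 A.

I_p ≈ 0.155 A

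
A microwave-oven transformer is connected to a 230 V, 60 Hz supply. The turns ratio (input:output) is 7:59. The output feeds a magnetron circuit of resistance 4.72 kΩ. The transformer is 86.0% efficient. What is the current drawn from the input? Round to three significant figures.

V_out = 230 × 59/7 = 1938.6 V.
I_out = V_out/R = 1938.6/4720 = 0.41071 A.
P_out = V_out I_out = 1938.6 × 0.41071 = 796.20 W.
P_in = P_out/η = 796.20/0.860 = 925.81 W.
I_in = P_in/V_in = 925.81/230 = 4.03 A.

I_in ≈ 4.03 A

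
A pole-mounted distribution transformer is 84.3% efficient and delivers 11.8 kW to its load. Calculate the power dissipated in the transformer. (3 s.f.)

P_in = P_out/η = 11800/0.843 = 13997.6 W.
P_loss = P_in − P_out = 13997.6 − 11800 = 2200 W.

P_loss ≈ 2200 W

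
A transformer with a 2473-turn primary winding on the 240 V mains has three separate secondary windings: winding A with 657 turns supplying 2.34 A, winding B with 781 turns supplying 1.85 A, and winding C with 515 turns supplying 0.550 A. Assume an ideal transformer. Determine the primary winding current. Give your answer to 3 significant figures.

I_p ≈ 1.32 A

V_A = 240 × 657/2473 = 63.761 V; V_B = 240 × 781/2473 = 75.795 V; V_C = 240 × 515/2473 = 49.980 V.
P_out = V_A I_A + V_B I_B + V_C I_C = 63.761×2.34 + 75.795×1.85 + 49.980×0.550 = 149.20 + 140.22 + 27.489 = 316.91 W.
Ideal ⇒ P_in = P_out, so I_p = P_out/V_p = 316.91/240 = 1.32 A.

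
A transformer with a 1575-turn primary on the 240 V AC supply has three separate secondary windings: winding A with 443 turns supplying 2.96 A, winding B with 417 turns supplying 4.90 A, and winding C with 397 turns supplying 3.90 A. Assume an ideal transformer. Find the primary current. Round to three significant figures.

I_p ≈ 3.11 A

V_A = 240 × 443/1575 = 67.505 V; V_B = 240 × 417/1575 = 63.543 V; V_C = 240 × 397/1575 = 60.495 V.
P_out = V_A I_A + V_B I_B + V_C I_C = 67.505×2.96 + 63.543×4.90 + 60.495×3.90 = 199.81 + 311.36 + 235.93 = 747.11 W.
Ideal ⇒ P_in = P_out, so I_p = P_out/V_p = 747.11/240 = 3.11 A.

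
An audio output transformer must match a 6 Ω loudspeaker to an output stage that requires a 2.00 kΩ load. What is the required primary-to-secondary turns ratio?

N_p/N_s ≈ 18.3

Z_p/Z_s = (N_p/N_s)², so N_p/N_s = √(2000/6) = √333 = 18.3.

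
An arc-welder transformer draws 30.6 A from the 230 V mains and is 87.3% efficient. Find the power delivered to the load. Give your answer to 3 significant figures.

P_out ≈ 6140 W

P_in = V_p I_p = 230 × 30.6 = 7038.0 W.
P_out = η P_in = 0.873 × 7038.0 = 6140 W.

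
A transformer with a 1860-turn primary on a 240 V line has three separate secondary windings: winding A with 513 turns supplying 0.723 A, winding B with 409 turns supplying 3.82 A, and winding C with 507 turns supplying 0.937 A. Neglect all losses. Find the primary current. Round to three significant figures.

V_A = 240 × 513/1860 = 66.194 V; V_B = 240 × 409/1860 = 52.774 V; V_C = 240 × 507/1860 = 65.419 V.
P_out = V_A I_A + V_B I_B + V_C I_C = 66.194×0.723 + 52.774×3.82 + 65.419×0.937 = 47.858 + 201.60 + 61.298 = 310.75 W.
Ideal ⇒ P_in = P_out, so I_p = P_out/V_p = 310.75/240 = 1.29 A.

I_p ≈ 1.29 A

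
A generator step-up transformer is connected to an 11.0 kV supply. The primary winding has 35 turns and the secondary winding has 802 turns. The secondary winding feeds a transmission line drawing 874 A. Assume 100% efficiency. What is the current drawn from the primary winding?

I_p ≈ 20000 A

For an ideal transformer I_p N_p = I_s N_s, so I_p = 874 × 802/35 = 20000 A.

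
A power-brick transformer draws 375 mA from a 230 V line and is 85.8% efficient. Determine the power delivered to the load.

P_in = V_in I_in = 230 × 0.375 = 86.250 W.
P_out = η P_in = 0.858 × 86.250 = 74.0 W.

P_out ≈ 74.0 W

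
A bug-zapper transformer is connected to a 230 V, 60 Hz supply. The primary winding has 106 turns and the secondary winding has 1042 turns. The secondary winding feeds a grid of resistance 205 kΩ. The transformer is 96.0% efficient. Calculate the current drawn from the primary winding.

V_s = 230 × 1042/106 = 2260.9 V.
I_s = V_s/R = 2260.9/205000 = 0.011029 A.
P_out = V_s I_s = 2260.9 × 0.011029 = 24.936 W.
P_in = P_out/η = 24.936/0.960 = 25.975 W.
I_p = P_in/V_p = 25.975/230 = 0.113 A.

I_p ≈ 0.113 A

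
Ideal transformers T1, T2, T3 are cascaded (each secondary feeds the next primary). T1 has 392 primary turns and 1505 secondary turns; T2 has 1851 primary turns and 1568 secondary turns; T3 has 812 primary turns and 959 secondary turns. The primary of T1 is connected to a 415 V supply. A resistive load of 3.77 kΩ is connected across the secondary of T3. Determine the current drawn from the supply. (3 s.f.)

Secondary of T1: V = 415.00 × 1505/392 = 1593.3 V.
Secondary of T2: V = 1593.3 × 1568/1851 = 1349.7 V.
Secondary of T3: V = 1349.7 × 959/812 = 1594.0 V.
I_load = 1594.0/3770 = 0.42282 A, so P_out = 1594.0 × 0.42282 = 674.00 W.
All ideal ⇒ P_in = P_out, so I_supply = 674.00/415 = 1.62 A.

I_supply ≈ 1.62 A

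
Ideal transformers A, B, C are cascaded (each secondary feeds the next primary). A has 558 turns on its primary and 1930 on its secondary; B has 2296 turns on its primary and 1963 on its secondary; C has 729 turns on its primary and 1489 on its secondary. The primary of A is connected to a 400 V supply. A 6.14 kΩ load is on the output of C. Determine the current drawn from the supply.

After A: V = 400.00 × 1930/558 = 1383.5 V.
After B: V = 1383.5 × 1963/2296 = 1182.9 V.
After C: V = 1182.9 × 1489/729 = 2416.0 V.
I_load = 2416.0/6140 = 0.39349 A, so P_out = 2416.0 × 0.39349 = 950.67 W.
All ideal ⇒ P_in = P_out, so I_supply = 950.67/400 = 2.38 A.

I_supply ≈ 2.38 A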